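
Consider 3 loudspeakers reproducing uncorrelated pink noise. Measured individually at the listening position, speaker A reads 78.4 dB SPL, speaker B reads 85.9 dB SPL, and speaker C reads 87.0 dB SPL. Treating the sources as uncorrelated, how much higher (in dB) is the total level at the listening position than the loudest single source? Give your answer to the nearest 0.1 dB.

2.8 dB

Uncorrelated sources add in intensity (power), not in dB.
L_total = 10·log₁₀(10^(78.4/10) + 10^(85.9/10) + 10^(87.0/10)) = 89.82 dB SPL.
Excess over the loudest (87.0 dB): 89.82 − 87.0 = 2.8 dB.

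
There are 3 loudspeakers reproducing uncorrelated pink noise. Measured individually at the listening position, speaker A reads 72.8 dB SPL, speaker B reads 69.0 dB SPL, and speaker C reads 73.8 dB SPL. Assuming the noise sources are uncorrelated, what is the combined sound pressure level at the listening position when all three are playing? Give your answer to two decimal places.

77.07 dB SPL

Incoherent sources sum as intensities:
L_total = 10·log₁₀(10^(72.8/10) + 10^(69.0/10) + 10^(73.8/10)) = 10·log₁₀(50990000) = 77.07 dB SPL.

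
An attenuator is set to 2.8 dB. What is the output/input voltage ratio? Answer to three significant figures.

Voltage ratio = 10^(dB/20).
10^(-2.8/20) = 10^(-0.1400) = 0.724.

0.724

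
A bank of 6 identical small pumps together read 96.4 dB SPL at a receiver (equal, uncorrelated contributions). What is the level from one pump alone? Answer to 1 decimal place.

88.6 dB SPL

6 equal incoherent sources add 10·log₁₀(6) = 7.78 dB over one source.
L_one = 96.4 − 7.78 = 88.6 dB SPL.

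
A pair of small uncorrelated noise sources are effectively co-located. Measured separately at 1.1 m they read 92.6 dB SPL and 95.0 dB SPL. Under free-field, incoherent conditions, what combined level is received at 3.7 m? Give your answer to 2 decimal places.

Combined at 1.1 m: 10·log₁₀(10^(92.6/10)+10^(95.0/10)) = 96.974 dB SPL.
Then apply −20·log₁₀(3.7/1.1) = -10.536 dB → 86.44 dB SPL.

86.44 dB SPL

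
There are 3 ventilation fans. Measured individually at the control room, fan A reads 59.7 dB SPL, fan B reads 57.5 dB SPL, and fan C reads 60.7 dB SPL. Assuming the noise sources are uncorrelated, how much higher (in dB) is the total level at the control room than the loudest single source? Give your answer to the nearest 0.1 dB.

Add the sources as powers (linear), then convert back to dB:
L_total = 10·log₁₀(10^(59.7/10) + 10^(57.5/10) + 10^(60.7/10)) = 64.27 dB SPL.
Excess over the loudest (60.7 dB): 64.27 − 60.7 = 3.6 dB.

3.6 dB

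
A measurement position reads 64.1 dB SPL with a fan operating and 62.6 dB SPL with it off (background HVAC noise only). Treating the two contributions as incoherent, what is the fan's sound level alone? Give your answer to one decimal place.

58.8 dB SPL

Remove the background by subtracting linear intensities:
L_src = 10·log₁₀(10^(64.1/10) − 10^(62.6/10)) = 10·log₁₀(750700) = 58.8 dB SPL.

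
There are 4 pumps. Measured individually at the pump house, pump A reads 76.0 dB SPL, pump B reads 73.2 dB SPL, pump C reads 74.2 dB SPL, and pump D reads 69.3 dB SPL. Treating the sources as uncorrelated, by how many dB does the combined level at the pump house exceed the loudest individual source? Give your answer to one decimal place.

Uncorrelated sources add in intensity (power), not in dB.
L_total = 10·log₁₀(10^(76.0/10) + 10^(73.2/10) + 10^(74.2/10) + 10^(69.3/10)) = 79.80 dB SPL.
Excess over the loudest (76.0 dB): 79.80 − 76.0 = 3.8 dB.

3.8 dB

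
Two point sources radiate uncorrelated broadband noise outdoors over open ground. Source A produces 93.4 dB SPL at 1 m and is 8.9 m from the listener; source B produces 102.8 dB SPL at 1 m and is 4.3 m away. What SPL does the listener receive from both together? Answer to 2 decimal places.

90.25 dB SPL

At the listener: L_A = 93.4 − 20·log₁₀(8.9) = 74.412 dB; L_B = 102.8 − 20·log₁₀(4.3) = 90.131 dB.
Combined: 10·log₁₀(10^(74.412/10)+10^(90.131/10)) = 90.25 dB SPL.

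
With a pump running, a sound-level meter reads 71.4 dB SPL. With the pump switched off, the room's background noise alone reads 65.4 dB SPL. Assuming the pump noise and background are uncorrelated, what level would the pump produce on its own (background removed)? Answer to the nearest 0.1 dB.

Subtract intensities: L_src = 10·log₁₀(10^(L_total/10) − 10^(L_bg/10)).
L_src = 10·log₁₀(10^(71.4/10) − 10^(65.4/10)) = 10·log₁₀(10340000) = 70.1 dB SPL.

70.1 dB SPL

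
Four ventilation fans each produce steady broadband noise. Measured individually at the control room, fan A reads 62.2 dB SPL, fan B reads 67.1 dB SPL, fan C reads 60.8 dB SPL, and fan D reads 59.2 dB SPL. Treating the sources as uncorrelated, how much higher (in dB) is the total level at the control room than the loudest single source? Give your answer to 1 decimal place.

2.4 dB

Uncorrelated sources add in intensity (power), not in dB.
L_total = 10·log₁₀(10^(62.2/10) + 10^(67.1/10) + 10^(60.8/10) + 10^(59.2/10)) = 69.46 dB SPL.
Excess over the loudest (67.1 dB): 69.46 − 67.1 = 2.4 dB.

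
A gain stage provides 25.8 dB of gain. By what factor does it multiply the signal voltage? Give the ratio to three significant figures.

Voltage ratio = 10^(dB/20).
10^(25.8/20) = 10^(1.290) = 19.5.

19.5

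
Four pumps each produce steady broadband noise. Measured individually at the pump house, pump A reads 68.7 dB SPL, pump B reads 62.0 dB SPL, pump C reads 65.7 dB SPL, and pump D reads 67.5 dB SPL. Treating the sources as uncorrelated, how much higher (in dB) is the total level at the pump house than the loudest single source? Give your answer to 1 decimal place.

Incoherent sources sum as intensities:
L_total = 10·log₁₀(10^(68.7/10) + 10^(62.0/10) + 10^(65.7/10) + 10^(67.5/10)) = 72.63 dB SPL.
Excess over the loudest (68.7 dB): 72.63 − 68.7 = 3.9 dB.

3.9 dB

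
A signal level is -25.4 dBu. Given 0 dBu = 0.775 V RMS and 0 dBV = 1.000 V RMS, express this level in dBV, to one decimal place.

The offset between the scales is 20·log₁₀(0.775/1.000) = −2.214 dB.
So dBV = -25.4 − 2.214 = -27.6 dBV.

-27.6 dBV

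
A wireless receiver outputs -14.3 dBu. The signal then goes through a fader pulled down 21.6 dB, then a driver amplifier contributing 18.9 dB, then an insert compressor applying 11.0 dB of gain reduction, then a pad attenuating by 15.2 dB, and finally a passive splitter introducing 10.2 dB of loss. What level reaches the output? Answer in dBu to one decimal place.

-53.4 dBu

Gain stages sum in dB:
-14.3 − 21.6 + 18.9 − 11.0 − 15.2 − 10.2 = -53.4 dBu.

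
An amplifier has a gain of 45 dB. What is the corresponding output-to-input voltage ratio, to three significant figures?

178

Voltage ratio = 10^(dB/20).
10^(45/20) = 10^(2.250) = 178.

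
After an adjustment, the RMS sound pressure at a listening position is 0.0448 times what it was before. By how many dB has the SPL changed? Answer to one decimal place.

SPL change from a pressure ratio uses the 20·log₁₀ form:
20·log₁₀(0.0448) = -27.0 dB.

-27.0 dB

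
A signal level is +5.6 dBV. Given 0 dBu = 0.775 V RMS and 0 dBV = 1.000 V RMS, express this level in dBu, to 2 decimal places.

The offset between the scales is 20·log₁₀(0.775/1.000) = −2.214 dB.
So dBu = +5.6 + 2.214 = +7.81 dBu.

+7.81 dBu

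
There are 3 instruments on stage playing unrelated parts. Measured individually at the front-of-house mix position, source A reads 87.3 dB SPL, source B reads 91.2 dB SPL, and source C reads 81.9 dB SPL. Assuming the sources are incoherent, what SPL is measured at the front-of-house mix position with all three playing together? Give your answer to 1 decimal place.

Incoherent sources sum as intensities:
L_total = 10·log₁₀(10^(87.3/10) + 10^(91.2/10) + 10^(81.9/10)) = 10·log₁₀(2010000000) = 93.0 dB SPL.

93.0 dB SPL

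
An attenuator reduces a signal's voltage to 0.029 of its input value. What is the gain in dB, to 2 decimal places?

-30.75 dB

Voltage ratio → dB uses the 20·log₁₀ form:
20·log₁₀(0.029) = -30.75 dB.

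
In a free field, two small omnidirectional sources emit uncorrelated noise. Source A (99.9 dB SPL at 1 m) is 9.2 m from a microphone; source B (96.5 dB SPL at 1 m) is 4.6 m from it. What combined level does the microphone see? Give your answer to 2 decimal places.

At the listener: L_A = 99.9 − 20·log₁₀(9.2) = 80.624 dB; L_B = 96.5 − 20·log₁₀(4.6) = 83.245 dB.
Combined: 10·log₁₀(10^(80.624/10)+10^(83.245/10)) = 85.14 dB SPL.

85.14 dB SPL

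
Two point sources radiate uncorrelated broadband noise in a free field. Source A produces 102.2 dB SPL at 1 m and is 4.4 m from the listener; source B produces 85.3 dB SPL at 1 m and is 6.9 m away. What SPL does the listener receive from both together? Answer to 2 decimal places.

89.37 dB SPL

At the listener: L_A = 102.2 − 20·log₁₀(4.4) = 89.331 dB; L_B = 85.3 − 20·log₁₀(6.9) = 68.523 dB.
Combined: 10·log₁₀(10^(89.331/10)+10^(68.523/10)) = 89.37 dB SPL.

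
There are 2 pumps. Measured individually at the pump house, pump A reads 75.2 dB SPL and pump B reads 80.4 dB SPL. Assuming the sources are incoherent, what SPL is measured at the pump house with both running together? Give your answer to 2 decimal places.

Add the sources as powers (linear), then convert back to dB:
L_total = 10·log₁₀(10^(75.2/10) + 10^(80.4/10)) = 10·log₁₀(142800000) = 81.55 dB SPL.

81.55 dB SPL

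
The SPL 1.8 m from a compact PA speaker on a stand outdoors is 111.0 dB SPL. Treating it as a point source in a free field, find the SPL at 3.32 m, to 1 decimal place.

Inverse-square spreading gives ΔL = −20·log₁₀(d₂/d₁).
ΔL = −20·log₁₀(3.32/1.8) = -5.32 dB, so L₂ = 111.0 + (-5.32) = 105.7 dB SPL.

105.7 dB SPL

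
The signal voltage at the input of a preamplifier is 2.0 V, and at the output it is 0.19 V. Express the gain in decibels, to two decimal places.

-20.45 dB

Voltage ratio → dB uses the 20·log₁₀ form:
20·log₁₀(0.19/2.0) = 20·log₁₀(0.09500) = -20.45 dB.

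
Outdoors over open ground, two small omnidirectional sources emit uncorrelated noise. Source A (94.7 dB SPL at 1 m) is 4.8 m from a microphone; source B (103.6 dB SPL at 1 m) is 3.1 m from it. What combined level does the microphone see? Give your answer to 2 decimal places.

At the listener: L_A = 94.7 − 20·log₁₀(4.8) = 81.075 dB; L_B = 103.6 − 20·log₁₀(3.1) = 93.773 dB.
Combined: 10·log₁₀(10^(81.075/10)+10^(93.773/10)) = 94.00 dB SPL.

94.00 dB SPL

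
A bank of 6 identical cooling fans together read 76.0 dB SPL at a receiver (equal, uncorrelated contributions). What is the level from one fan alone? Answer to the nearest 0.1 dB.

6 equal incoherent sources add 10·log₁₀(6) = 7.78 dB over one source.
L_one = 76.0 − 7.78 = 68.2 dB SPL.

68.2 dB SPL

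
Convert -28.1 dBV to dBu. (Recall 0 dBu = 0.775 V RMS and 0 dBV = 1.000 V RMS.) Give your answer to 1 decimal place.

-25.9 dBu

The offset between the scales is 20·log₁₀(0.775/1.000) = −2.214 dB.
So dBu = -28.1 + 2.214 = -25.9 dBu.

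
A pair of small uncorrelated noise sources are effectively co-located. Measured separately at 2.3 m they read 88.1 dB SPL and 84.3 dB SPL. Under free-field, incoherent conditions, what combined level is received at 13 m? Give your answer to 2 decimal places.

Combined at 2.3 m: 10·log₁₀(10^(88.1/10)+10^(84.3/10)) = 89.613 dB SPL.
Then apply −20·log₁₀(13/2.3) = -15.044 dB → 74.57 dB SPL.

74.57 dB SPL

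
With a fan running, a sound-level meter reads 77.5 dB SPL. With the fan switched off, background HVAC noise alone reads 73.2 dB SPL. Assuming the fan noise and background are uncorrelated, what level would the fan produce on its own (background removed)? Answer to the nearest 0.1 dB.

Remove the background by subtracting linear intensities:
L_src = 10·log₁₀(10^(77.5/10) − 10^(73.2/10)) = 10·log₁₀(35340000) = 75.5 dB SPL.

75.5 dB SPL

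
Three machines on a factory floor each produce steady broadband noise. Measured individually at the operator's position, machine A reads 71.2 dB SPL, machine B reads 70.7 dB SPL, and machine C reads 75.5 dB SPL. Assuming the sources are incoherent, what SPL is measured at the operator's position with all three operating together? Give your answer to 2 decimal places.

77.81 dB SPL

Uncorrelated sources add in intensity (power), not in dB.
L_total = 10·log₁₀(10^(71.2/10) + 10^(70.7/10) + 10^(75.5/10)) = 10·log₁₀(60410000) = 77.81 dB SPL.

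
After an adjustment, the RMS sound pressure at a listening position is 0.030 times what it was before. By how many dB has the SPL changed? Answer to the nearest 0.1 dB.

SPL change from a pressure ratio uses the 20·log₁₀ form:
20·log₁₀(0.030) = -30.5 dB.

-30.5 dB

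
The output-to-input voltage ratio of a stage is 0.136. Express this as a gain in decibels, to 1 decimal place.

-17.3 dB

Voltage ratio → dB uses the 20·log₁₀ form:
20·log₁₀(0.136) = -17.3 dB.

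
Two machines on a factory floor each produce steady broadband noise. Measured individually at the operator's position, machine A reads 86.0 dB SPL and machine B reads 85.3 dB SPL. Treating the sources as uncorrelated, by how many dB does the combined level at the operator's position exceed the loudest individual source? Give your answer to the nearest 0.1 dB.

Incoherent sources sum as intensities:
L_total = 10·log₁₀(10^(86.0/10) + 10^(85.3/10)) = 88.67 dB SPL.
Excess over the loudest (86.0 dB): 88.67 − 86.0 = 2.7 dB.

2.7 dB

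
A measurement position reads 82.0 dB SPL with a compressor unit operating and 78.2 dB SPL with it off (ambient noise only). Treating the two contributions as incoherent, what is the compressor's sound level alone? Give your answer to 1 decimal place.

79.7 dB SPL

Background correction is a power subtraction:
L_src = 10·log₁₀(10^(82.0/10) − 10^(78.2/10)) = 10·log₁₀(92420000) = 79.7 dB SPL.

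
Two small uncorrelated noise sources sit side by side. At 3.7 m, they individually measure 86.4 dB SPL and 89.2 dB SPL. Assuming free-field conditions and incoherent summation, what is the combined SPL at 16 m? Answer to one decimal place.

78.3 dB SPL

Combined at 3.7 m: 10·log₁₀(10^(86.4/10)+10^(89.2/10)) = 91.03 dB SPL.
Then apply −20·log₁₀(16/3.7) = -12.72 dB → 78.3 dB SPL.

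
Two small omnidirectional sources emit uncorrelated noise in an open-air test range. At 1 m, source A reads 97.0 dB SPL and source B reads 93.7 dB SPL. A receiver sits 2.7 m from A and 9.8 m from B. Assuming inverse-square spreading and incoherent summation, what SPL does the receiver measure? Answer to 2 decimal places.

At the listener: L_A = 97.0 − 20·log₁₀(2.7) = 88.373 dB; L_B = 93.7 − 20·log₁₀(9.8) = 73.875 dB.
Combined: 10·log₁₀(10^(88.373/10)+10^(73.875/10)) = 88.52 dB SPL.

88.52 dB SPL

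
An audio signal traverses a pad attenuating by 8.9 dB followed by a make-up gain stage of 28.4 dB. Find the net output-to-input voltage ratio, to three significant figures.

Net gain = (−8.9) + 28.4 = 19.5 dB.
Voltage ratio = 10^(19.5/20) = 9.44.

9.44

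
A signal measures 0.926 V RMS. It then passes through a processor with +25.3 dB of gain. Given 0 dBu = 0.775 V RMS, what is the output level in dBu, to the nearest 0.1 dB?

+26.8 dBu

Input level: 20·log₁₀(0.926/0.775) = 1.55 dBu.
Output: 1.55 + 25.3 = +26.8 dBu.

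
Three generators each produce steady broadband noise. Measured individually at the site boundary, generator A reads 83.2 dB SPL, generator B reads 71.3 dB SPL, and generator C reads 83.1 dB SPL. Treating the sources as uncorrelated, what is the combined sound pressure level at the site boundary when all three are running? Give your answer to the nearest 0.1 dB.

Add the sources as powers (linear), then convert back to dB:
L_total = 10·log₁₀(10^(83.2/10) + 10^(71.3/10) + 10^(83.1/10)) = 10·log₁₀(426600000) = 86.3 dB SPL.

86.3 dB SPL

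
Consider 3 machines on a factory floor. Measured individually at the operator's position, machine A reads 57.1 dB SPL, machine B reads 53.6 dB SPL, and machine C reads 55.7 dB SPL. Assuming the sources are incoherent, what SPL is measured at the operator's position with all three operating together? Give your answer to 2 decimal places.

60.47 dB SPL

Add the sources as powers (linear), then convert back to dB:
L_total = 10·log₁₀(10^(57.1/10) + 10^(53.6/10) + 10^(55.7/10)) = 10·log₁₀(1113000) = 60.47 dB SPL.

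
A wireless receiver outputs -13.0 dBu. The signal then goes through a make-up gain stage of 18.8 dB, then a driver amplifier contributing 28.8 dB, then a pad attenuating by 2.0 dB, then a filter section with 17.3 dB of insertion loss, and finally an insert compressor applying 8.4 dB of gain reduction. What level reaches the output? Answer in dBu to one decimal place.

In dB, series stages simply add:
-13.0 + 18.8 + 28.8 − 2.0 − 17.3 − 8.4 = +6.9 dBu.

+6.9 dBu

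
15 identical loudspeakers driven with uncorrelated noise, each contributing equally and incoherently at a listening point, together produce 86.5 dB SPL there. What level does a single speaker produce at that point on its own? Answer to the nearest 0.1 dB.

15 equal incoherent sources add 10·log₁₀(15) = 11.76 dB over one source.
L_one = 86.5 − 11.76 = 74.7 dB SPL.

74.7 dB SPL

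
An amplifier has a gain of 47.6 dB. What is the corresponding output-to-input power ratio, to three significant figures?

Power ratio = 10^(dB/10).
10^(47.6/10) = 10^(4.760) = 57500.

57500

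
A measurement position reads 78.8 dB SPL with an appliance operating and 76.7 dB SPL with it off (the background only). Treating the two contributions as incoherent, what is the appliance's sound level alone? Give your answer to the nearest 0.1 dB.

Background correction is a power subtraction:
L_src = 10·log₁₀(10^(78.8/10) − 10^(76.7/10)) = 10·log₁₀(29080000) = 74.6 dB SPL.

74.6 dB SPL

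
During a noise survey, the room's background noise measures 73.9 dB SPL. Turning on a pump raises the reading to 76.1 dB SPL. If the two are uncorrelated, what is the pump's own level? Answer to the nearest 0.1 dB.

72.1 dB SPL

Background correction is a power subtraction:
L_src = 10·log₁₀(10^(76.1/10) − 10^(73.9/10)) = 10·log₁₀(16190000) = 72.1 dB SPL.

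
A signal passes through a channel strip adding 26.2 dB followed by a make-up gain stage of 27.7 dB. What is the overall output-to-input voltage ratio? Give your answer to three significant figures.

Net gain = 26.2 + 27.7 = 53.9 dB.
Voltage ratio = 10^(53.9/20) = 495.

495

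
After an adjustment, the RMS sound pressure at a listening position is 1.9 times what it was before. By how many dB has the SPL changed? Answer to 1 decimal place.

SPL change from a pressure ratio uses the 20·log₁₀ form:
20·log₁₀(1.9) = 5.6 dB.

5.6 dB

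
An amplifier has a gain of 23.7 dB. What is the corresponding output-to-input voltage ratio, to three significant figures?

Voltage ratio = 10^(dB/20).
10^(23.7/20) = 10^(1.185) = 15.3.

15.3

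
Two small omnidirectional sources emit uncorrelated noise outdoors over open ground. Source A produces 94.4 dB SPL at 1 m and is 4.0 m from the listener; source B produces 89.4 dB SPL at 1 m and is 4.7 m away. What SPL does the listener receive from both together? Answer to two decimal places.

83.25 dB SPL

At the listener: L_A = 94.4 − 20·log₁₀(4.0) = 82.359 dB; L_B = 89.4 − 20·log₁₀(4.7) = 75.958 dB.
Combined: 10·log₁₀(10^(82.359/10)+10^(75.958/10)) = 83.25 dB SPL.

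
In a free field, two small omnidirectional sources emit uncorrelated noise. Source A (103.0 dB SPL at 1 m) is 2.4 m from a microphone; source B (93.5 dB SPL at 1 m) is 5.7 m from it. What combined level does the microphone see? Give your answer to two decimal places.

95.48 dB SPL

At the listener: L_A = 103.0 − 20·log₁₀(2.4) = 95.396 dB; L_B = 93.5 − 20·log₁₀(5.7) = 78.383 dB.
Combined: 10·log₁₀(10^(95.396/10)+10^(78.383/10)) = 95.48 dB SPL.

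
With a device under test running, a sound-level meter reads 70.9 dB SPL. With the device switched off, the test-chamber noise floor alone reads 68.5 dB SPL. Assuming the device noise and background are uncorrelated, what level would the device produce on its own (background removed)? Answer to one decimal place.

Background correction is a power subtraction:
L_src = 10·log₁₀(10^(70.9/10) − 10^(68.5/10)) = 10·log₁₀(5223000) = 67.2 dB SPL.

67.2 dB SPL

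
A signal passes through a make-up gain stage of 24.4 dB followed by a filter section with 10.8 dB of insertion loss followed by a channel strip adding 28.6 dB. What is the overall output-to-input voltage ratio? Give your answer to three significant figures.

Net gain = 24.4 + (−10.8) + 28.6 = 42.2 dB.
Voltage ratio = 10^(42.2/20) = 129.

129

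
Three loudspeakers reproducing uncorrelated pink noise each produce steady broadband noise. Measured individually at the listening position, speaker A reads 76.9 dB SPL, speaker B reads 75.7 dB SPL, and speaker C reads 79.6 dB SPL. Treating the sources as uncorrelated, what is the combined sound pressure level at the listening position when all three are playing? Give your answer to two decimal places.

Uncorrelated sources add in intensity (power), not in dB.
L_total = 10·log₁₀(10^(76.9/10) + 10^(75.7/10) + 10^(79.6/10)) = 10·log₁₀(177300000) = 82.49 dB SPL.

82.49 dB SPL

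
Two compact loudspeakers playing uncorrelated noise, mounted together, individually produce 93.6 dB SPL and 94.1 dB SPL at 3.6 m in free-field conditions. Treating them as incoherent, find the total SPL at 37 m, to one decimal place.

Combined at 3.6 m: 10·log₁₀(10^(93.6/10)+10^(94.1/10)) = 96.87 dB SPL.
Then apply −20·log₁₀(37/3.6) = -20.24 dB → 76.6 dB SPL.

76.6 dB SPL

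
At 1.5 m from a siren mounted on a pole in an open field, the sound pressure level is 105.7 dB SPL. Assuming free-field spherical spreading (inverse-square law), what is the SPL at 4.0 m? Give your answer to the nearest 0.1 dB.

Free-field point source: level drops by 20·log₁₀ of the distance ratio.
ΔL = −20·log₁₀(4.0/1.5) = -8.52 dB, so L₂ = 105.7 + (-8.52) = 97.2 dB SPL.

97.2 dB SPL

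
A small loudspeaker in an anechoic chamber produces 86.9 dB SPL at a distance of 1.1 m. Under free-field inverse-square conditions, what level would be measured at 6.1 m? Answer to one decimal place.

72.0 dB SPL

Inverse-square spreading gives ΔL = −20·log₁₀(d₂/d₁).
ΔL = −20·log₁₀(6.1/1.1) = -14.88 dB, so L₂ = 86.9 + (-14.88) = 72.0 dB SPL.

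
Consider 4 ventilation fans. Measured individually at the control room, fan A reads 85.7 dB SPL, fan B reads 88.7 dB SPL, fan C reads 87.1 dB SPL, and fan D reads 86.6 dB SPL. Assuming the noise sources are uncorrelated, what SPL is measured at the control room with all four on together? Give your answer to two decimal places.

93.19 dB SPL

Incoherent sources sum as intensities:
L_total = 10·log₁₀(10^(85.7/10) + 10^(88.7/10) + 10^(87.1/10) + 10^(86.6/10)) = 10·log₁₀(2083000000) = 93.19 dB SPL.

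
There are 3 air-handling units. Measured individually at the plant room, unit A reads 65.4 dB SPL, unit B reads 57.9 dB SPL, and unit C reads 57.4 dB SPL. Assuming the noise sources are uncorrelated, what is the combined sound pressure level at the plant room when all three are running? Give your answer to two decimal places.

Uncorrelated sources add in intensity (power), not in dB.
L_total = 10·log₁₀(10^(65.4/10) + 10^(57.9/10) + 10^(57.4/10)) = 10·log₁₀(4634000) = 66.66 dB SPL.

66.66 dB SPL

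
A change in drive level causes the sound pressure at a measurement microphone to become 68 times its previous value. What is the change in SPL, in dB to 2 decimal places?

SPL change from a pressure ratio uses the 20·log₁₀ form:
20·log₁₀(68) = 36.65 dB.

36.65 dB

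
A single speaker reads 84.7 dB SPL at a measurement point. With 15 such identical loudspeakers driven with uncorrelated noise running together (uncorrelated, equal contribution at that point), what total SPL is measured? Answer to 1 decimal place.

96.5 dB SPL

15 equal incoherent sources raise the level by 10·log₁₀(15) = 11.76 dB.
L_total = 84.7 + 11.76 = 96.5 dB SPL.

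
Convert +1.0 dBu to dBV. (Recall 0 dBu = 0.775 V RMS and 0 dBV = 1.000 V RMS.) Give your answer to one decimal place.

-1.2 dBV

The offset between the scales is 20·log₁₀(0.775/1.000) = −2.214 dB.
So dBV = +1.0 − 2.214 = -1.2 dBV.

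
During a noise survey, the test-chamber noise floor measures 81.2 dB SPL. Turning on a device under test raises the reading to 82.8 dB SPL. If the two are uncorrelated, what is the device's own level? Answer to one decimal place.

77.7 dB SPL

Background correction is a power subtraction:
L_src = 10·log₁₀(10^(82.8/10) − 10^(81.2/10)) = 10·log₁₀(58720000) = 77.7 dB SPL.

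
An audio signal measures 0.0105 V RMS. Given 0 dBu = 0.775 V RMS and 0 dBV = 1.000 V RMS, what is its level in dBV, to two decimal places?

dBV = 20·log₁₀(V / 1.000 V).
20·log₁₀(0.0105/1.000) = -39.58 dBV.

-39.58 dBV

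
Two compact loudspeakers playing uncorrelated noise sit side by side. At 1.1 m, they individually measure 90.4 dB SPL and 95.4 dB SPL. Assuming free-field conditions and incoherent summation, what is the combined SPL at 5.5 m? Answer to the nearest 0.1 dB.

Combined at 1.1 m: 10·log₁₀(10^(90.4/10)+10^(95.4/10)) = 96.59 dB SPL.
Then apply −20·log₁₀(5.5/1.1) = -13.98 dB → 82.6 dB SPL.

82.6 dB SPL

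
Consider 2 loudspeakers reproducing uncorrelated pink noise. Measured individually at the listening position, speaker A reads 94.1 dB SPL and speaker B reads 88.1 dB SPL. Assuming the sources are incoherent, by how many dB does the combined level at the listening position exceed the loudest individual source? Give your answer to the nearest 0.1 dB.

Incoherent sources sum as intensities:
L_total = 10·log₁₀(10^(94.1/10) + 10^(88.1/10)) = 95.07 dB SPL.
Excess over the loudest (94.1 dB): 95.07 − 94.1 = 1.0 dB.

1.0 dB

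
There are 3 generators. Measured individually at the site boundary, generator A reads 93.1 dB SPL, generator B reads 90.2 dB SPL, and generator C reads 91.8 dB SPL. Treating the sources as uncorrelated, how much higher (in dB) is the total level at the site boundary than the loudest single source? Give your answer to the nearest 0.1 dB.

Add the sources as powers (linear), then convert back to dB:
L_total = 10·log₁₀(10^(93.1/10) + 10^(90.2/10) + 10^(91.8/10)) = 96.63 dB SPL.
Excess over the loudest (93.1 dB): 96.63 − 93.1 = 3.5 dB.

3.5 dB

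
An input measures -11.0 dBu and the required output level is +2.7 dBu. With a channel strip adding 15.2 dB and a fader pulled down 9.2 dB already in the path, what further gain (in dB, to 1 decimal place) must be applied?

The required make-up gain is the shortfall in the dB sum.
G = +2.7 − (-11.0) − 15.2 + 9.2 = 7.7 dB.

7.7 dB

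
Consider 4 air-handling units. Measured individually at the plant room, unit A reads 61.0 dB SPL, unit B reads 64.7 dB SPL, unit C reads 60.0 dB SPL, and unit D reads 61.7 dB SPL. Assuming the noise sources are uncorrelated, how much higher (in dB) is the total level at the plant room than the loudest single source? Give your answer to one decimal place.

Add the sources as powers (linear), then convert back to dB:
L_total = 10·log₁₀(10^(61.0/10) + 10^(64.7/10) + 10^(60.0/10) + 10^(61.7/10)) = 68.25 dB SPL.
Excess over the loudest (64.7 dB): 68.25 − 64.7 = 3.6 dB.

3.6 dB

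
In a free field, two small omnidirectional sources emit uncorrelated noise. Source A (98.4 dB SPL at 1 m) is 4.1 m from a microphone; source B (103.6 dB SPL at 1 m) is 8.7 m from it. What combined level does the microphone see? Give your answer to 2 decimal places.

88.54 dB SPL

At the listener: L_A = 98.4 − 20·log₁₀(4.1) = 86.144 dB; L_B = 103.6 − 20·log₁₀(8.7) = 84.810 dB.
Combined: 10·log₁₀(10^(86.144/10)+10^(84.810/10)) = 88.54 dB SPL.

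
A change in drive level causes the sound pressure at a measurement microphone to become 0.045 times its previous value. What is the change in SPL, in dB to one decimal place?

Sound pressure is an amplitude quantity: ΔL = 20·log₁₀(p₂/p₁).
20·log₁₀(0.045) = -26.9 dB.

-26.9 dB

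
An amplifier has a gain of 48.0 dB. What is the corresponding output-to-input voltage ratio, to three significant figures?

Voltage ratio = 10^(dB/20).
10^(48.0/20) = 10^(2.400) = 251.

251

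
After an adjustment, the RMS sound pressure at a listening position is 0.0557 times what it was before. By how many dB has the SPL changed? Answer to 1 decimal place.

-25.1 dB

Sound pressure is an amplitude quantity: ΔL = 20·log₁₀(p₂/p₁).
20·log₁₀(0.0557) = -25.1 dB.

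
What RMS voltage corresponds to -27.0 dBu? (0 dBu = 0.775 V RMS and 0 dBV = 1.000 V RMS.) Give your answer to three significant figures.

V = 0.775 V × 10^(-27.0/20).
= 0.775 × 0.04467 = 0.0346 V.

0.0346 V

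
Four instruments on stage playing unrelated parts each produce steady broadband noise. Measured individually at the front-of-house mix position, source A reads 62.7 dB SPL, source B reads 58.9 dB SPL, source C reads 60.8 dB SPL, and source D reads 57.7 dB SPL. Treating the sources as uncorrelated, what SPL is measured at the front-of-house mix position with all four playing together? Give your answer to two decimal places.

66.46 dB SPL

Incoherent sources sum as intensities:
L_total = 10·log₁₀(10^(62.7/10) + 10^(58.9/10) + 10^(60.8/10) + 10^(57.7/10)) = 10·log₁₀(4429000) = 66.46 dB SPL.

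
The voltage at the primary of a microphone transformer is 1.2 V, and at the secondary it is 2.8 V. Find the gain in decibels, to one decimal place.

7.4 dB

Voltage ratio → dB uses the 20·log₁₀ form:
20·log₁₀(2.8/1.2) = 20·log₁₀(2.333) = 7.4 dB.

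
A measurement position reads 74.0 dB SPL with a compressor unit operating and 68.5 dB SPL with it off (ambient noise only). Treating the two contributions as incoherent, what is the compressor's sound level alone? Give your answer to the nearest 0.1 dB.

Remove the background by subtracting linear intensities:
L_src = 10·log₁₀(10^(74.0/10) − 10^(68.5/10)) = 10·log₁₀(18040000) = 72.6 dB SPL.

72.6 dB SPL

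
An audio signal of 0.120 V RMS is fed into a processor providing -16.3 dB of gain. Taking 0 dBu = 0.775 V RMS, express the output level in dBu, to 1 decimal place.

-32.5 dBu

Input level: 20·log₁₀(0.120/0.775) = -16.20 dBu.
Output: -16.20 − 16.3 = -32.5 dBu.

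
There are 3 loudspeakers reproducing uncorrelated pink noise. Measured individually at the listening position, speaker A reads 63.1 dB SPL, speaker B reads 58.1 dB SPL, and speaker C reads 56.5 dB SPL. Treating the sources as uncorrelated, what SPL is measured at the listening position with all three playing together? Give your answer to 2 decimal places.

64.96 dB SPL

Incoherent sources sum as intensities:
L_total = 10·log₁₀(10^(63.1/10) + 10^(58.1/10) + 10^(56.5/10)) = 10·log₁₀(3134000) = 64.96 dB SPL.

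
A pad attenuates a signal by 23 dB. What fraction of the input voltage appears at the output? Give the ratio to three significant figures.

0.0708

Voltage ratio = 10^(dB/20).
10^(-23/20) = 10^(-1.150) = 0.0708.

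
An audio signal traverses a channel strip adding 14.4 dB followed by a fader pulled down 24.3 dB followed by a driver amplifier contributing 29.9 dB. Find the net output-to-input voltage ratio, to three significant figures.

Net gain = 14.4 + (−24.3) + 29.9 = 20.0 dB.
Voltage ratio = 10^(20.0/20) = 10.0.

10.0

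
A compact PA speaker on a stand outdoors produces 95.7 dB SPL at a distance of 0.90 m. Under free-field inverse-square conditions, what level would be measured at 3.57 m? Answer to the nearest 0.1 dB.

Inverse-square spreading gives ΔL = −20·log₁₀(d₂/d₁).
ΔL = −20·log₁₀(3.57/0.90) = -11.97 dB, so L₂ = 95.7 + (-11.97) = 83.7 dB SPL.

83.7 dB SPL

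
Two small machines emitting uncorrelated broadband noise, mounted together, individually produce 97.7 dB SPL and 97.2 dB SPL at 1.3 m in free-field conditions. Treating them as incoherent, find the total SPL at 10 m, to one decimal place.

82.7 dB SPL

Combined at 1.3 m: 10·log₁₀(10^(97.7/10)+10^(97.2/10)) = 100.47 dB SPL.
Then apply −20·log₁₀(10/1.3) = -17.72 dB → 82.7 dB SPL.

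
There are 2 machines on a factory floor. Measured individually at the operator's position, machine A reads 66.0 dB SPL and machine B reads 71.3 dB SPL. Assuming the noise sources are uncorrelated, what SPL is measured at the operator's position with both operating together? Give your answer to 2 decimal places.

Uncorrelated sources add in intensity (power), not in dB.
L_total = 10·log₁₀(10^(66.0/10) + 10^(71.3/10)) = 10·log₁₀(17470000) = 72.42 dB SPL.

72.42 dB SPL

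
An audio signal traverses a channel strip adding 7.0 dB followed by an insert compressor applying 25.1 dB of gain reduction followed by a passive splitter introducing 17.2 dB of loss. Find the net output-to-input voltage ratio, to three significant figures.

Net gain = 7.0 + (−25.1) + (−17.2) = -35.3 dB.
Voltage ratio = 10^(-35.3/20) = 0.0172.

0.0172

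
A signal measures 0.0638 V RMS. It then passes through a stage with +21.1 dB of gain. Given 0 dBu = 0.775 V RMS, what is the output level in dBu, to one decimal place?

Input level: 20·log₁₀(0.0638/0.775) = -21.69 dBu.
Output: -21.69 + 21.1 = -0.6 dBu.

-0.6 dBu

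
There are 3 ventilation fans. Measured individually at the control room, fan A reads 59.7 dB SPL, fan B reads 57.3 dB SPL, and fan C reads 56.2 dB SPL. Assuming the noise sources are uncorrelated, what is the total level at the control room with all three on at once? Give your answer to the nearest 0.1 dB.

62.8 dB SPL

Incoherent sources sum as intensities:
L_total = 10·log₁₀(10^(59.7/10) + 10^(57.3/10) + 10^(56.2/10)) = 10·log₁₀(1887000) = 62.8 dB SPL.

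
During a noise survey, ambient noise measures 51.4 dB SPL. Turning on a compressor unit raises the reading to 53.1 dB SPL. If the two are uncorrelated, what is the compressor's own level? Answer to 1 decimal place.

Background correction is a power subtraction:
L_src = 10·log₁₀(10^(53.1/10) − 10^(51.4/10)) = 10·log₁₀(66140) = 48.2 dB SPL.

48.2 dB SPL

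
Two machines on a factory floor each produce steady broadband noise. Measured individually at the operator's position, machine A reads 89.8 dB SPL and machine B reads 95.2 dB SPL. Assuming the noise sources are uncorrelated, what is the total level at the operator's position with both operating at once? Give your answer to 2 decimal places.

Add the sources as powers (linear), then convert back to dB:
L_total = 10·log₁₀(10^(89.8/10) + 10^(95.2/10)) = 10·log₁₀(4266000000) = 96.30 dB SPL.

96.30 dB SPL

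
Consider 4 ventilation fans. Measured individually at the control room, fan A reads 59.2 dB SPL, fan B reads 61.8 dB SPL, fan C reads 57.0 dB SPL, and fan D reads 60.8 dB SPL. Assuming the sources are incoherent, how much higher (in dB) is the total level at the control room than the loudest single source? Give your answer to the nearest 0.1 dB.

Add the sources as powers (linear), then convert back to dB:
L_total = 10·log₁₀(10^(59.2/10) + 10^(61.8/10) + 10^(57.0/10) + 10^(60.8/10)) = 66.07 dB SPL.
Excess over the loudest (61.8 dB): 66.07 − 61.8 = 4.3 dB.

4.3 dB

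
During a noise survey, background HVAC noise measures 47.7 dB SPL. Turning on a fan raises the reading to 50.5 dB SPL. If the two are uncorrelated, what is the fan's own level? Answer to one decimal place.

47.3 dB SPL

Background correction is a power subtraction:
L_src = 10·log₁₀(10^(50.5/10) − 10^(47.7/10)) = 10·log₁₀(53320) = 47.3 dB SPL.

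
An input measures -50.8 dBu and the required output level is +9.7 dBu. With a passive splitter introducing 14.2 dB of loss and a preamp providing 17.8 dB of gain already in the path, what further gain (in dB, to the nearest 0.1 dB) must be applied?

56.9 dB

The required make-up gain is the shortfall in the dB sum.
G = +9.7 − (-50.8) + 14.2 − 17.8 = 56.9 dB.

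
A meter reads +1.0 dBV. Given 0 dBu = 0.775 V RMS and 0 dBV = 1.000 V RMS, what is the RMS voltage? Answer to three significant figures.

V = 1.000 V × 10^(+1.0/20).
= 1.000 × 1.122 = 1.12 V.

1.12 V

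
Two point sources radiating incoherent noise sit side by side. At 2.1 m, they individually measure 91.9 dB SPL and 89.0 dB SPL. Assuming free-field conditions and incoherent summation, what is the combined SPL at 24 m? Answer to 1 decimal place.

72.5 dB SPL

Combined at 2.1 m: 10·log₁₀(10^(91.9/10)+10^(89.0/10)) = 93.70 dB SPL.
Then apply −20·log₁₀(24/2.1) = -21.16 dB → 72.5 dB SPL.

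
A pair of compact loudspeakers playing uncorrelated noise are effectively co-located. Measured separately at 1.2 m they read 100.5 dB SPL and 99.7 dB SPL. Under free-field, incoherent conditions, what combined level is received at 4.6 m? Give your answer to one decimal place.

91.5 dB SPL

Combined at 1.2 m: 10·log₁₀(10^(100.5/10)+10^(99.7/10)) = 103.13 dB SPL.
Then apply −20·log₁₀(4.6/1.2) = -11.67 dB → 91.5 dB SPL.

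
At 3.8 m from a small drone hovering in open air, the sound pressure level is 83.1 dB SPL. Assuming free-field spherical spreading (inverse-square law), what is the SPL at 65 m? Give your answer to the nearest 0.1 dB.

Inverse-square spreading gives ΔL = −20·log₁₀(d₂/d₁).
ΔL = −20·log₁₀(65/3.8) = -24.66 dB, so L₂ = 83.1 + (-24.66) = 58.4 dB SPL.

58.4 dB SPL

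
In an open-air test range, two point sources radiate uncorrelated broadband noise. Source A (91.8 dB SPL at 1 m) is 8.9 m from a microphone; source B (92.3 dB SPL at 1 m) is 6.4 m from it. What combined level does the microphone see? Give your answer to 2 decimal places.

77.82 dB SPL

At the listener: L_A = 91.8 − 20·log₁₀(8.9) = 72.812 dB; L_B = 92.3 − 20·log₁₀(6.4) = 76.176 dB.
Combined: 10·log₁₀(10^(72.812/10)+10^(76.176/10)) = 77.82 dB SPL.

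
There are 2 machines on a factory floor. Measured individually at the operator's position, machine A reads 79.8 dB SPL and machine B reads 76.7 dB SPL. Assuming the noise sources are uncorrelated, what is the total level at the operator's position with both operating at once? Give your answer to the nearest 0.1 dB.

Add the sources as powers (linear), then convert back to dB:
L_total = 10·log₁₀(10^(79.8/10) + 10^(76.7/10)) = 10·log₁₀(142300000) = 81.5 dB SPL.

81.5 dB SPL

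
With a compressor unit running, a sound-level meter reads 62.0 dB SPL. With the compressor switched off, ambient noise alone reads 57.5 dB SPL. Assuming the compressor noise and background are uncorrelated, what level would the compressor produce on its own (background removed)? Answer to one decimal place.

60.1 dB SPL

Remove the background by subtracting linear intensities:
L_src = 10·log₁₀(10^(62.0/10) − 10^(57.5/10)) = 10·log₁₀(1023000) = 60.1 dB SPL.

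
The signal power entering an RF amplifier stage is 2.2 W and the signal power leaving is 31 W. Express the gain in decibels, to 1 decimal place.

11.5 dB

Power is a power quantity, so gain = 10·log₁₀(P_out/P_in).
10·log₁₀(31/2.2) = 10·log₁₀(14.09) = 11.5 dB.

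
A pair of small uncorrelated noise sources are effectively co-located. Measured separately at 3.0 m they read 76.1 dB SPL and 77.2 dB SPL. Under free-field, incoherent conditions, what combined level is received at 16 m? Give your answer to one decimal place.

Combined at 3.0 m: 10·log₁₀(10^(76.1/10)+10^(77.2/10)) = 79.70 dB SPL.
Then apply −20·log₁₀(16/3.0) = -14.54 dB → 65.2 dB SPL.

65.2 dB SPL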